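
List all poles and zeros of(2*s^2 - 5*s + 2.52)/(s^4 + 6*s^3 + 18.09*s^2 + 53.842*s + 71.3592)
Set denominator = 0: s^4 + 6*s^3 + 18.09*s^2 + 53.842*s + 71.3592 = (s + 3.6)(s + 2.2)(s^2 + 0.2*s + 9.01) = 0 → Poles: -0.1 + 3j, -0.1 - 3j, -2.2, -3.6
Set numerator = 0: 2*s^2 - 5*s + 2.52 = 2*(s - 0.7)(s - 1.8) = 0 → Zeros: 0.7, 1.8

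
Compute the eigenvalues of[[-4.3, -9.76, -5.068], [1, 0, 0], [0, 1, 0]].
Eigenvalues solve det(λI - A) = 0.
Characteristic polynomial: λ^3 + 4.3*λ^2 + 9.76*λ + 5.068 = 0.
Factor: (λ + 0.7)(λ^2 + 3.6*λ + 7.24) = 0.
Roots: -0.7, -1.8 + 2j, -1.8 - 2j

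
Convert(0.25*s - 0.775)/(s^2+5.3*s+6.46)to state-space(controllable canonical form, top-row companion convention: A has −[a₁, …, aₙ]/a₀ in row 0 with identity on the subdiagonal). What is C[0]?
Reachable canonical form: C = numerator coefficients (right-aligned, zero-padded to length n).
num = 0.25*s - 0.775, C = [[0.25, -0.775]].
C[0] = 0.25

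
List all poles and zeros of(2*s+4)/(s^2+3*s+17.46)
Set denominator = 0: s^2 + 3*s + 17.46 = 0 → Poles: -1.5 + 3.9j, -1.5 - 3.9j
Set numerator = 0: 2*s + 4 = 0 → Zeros: -2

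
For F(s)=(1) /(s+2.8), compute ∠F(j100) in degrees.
Substitute s = j*100: F(j100) = 0.000279781 - 0.00999217j.
∠F(j100) = atan2(Im, Re) = atan2(-0.00999217, 0.000279781) = -88.40°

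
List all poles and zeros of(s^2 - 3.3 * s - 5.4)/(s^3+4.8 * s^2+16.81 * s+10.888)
Set denominator = 0: s^3 + 4.8*s^2 + 16.81*s + 10.888 = (s + 0.8)(s^2 + 4*s + 13.61) = 0 → Poles: -0.8, -2 + 3.1j, -2 - 3.1j
Set numerator = 0: s^2 - 3.3*s - 5.4 = (s - 4.5)(s + 1.2) = 0 → Zeros: -1.2, 4.5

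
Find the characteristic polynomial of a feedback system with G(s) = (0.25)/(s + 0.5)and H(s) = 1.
Characteristic poly = G_den * H_den + G_num * H_num = (s + 0.5) + (0.25) = s + 0.75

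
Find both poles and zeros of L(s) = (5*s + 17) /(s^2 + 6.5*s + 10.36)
Set denominator = 0: s^2 + 6.5*s + 10.36 = (s + 3.7)(s + 2.8) = 0 → Poles: -2.8, -3.7
Set numerator = 0: 5*s + 17 = 0 → Zeros: -3.4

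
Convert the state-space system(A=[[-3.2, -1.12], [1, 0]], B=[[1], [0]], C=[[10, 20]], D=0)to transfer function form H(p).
H(p) = C(pI - A)⁻¹B + D.
Characteristic polynomial det(pI - A) = p^2 + 3.2*p + 1.12.
Numerator from C·adj(pI-A)·B + D·det(pI-A) = 10*p + 20.
H(p) = (10*p + 20)/(p^2 + 3.2*p + 1.12)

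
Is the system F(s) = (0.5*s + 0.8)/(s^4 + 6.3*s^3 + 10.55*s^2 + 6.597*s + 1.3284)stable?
Denominator: s^4 + 6.3*s^3 + 10.55*s^2 + 6.597*s + 1.3284 = (s + 4.1)(s + 0.4)(s + 0.9)(s + 0.9). Poles: -0.4, -0.9, -0.9, -4.1. All Re(p)<0: Yes (stable)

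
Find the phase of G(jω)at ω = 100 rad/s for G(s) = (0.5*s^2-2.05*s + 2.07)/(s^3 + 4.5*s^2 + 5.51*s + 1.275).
Substitute s = j*100: G(j100) = 0.000429391 - 0.00498135j.
∠G(j100) = atan2(Im, Re) = atan2(-0.00498135, 0.000429391) = -85.07° (principal value).
Summing the individual angle contributions Σ∠(j100 − zᵢ) − Σ∠(j100 − pₖ) over the 2 zero(s) and 3 pole(s), each followed continuously from ω = 0 (DC phase referenced to (−180°, 180°]), gives -445.07°, i.e. the principal value - 360°. Continuous Bode phase = -445.07°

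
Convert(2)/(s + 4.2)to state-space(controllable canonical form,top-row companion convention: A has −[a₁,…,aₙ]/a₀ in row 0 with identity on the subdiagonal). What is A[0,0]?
Reachable canonical form for den = s + 4.2: top row of A = -[a₁,a₂,...,aₙ]/a₀, ones on the subdiagonal, zeros elsewhere.
A = [[-4.2]].
A[0,0] = -4.2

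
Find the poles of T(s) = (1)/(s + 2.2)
Set denominator = 0: s + 2.2 = 0 → Poles: -2.2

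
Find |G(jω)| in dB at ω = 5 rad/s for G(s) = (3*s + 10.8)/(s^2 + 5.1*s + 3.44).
Substitute s = j*5: G(j5) = 0.134207 - 0.537j.
|G(j5)| = sqrt(Re² + Im²) = 0.5535.
20*log₁₀(0.5535) = -5.14 dB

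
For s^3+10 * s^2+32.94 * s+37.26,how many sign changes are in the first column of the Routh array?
Routh array:
s^3: [1, 32.94]; s^2: [10, 37.26]; s^1: [29.214]; s^0: [37.26]
First column: [1, 10, 29.214, 37.26]. Sign changes = 0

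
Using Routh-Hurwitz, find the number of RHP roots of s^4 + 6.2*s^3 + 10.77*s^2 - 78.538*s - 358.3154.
Routh array:
s^4: [1, 10.77, -358.3154]; s^3: [6.2, -78.538]; s^2: [23.4374, -358.3154]; s^1: [16.2487]; s^0: [-358.3154]
First column: [1, 6.2, 23.4374, 16.2487, -358.3154]. Sign changes = RHP roots = 1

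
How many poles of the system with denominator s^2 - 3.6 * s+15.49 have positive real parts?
Poles: 1.8 + 3.5j, 1.8 - 3.5j. RHP poles (Re>0): 2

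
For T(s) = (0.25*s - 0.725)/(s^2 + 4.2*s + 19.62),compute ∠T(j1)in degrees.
Substitute s = j*1: T(j1) = -0.0341696 + 0.0211339j.
∠T(j1) = atan2(Im, Re) = atan2(0.0211339, -0.0341696) = 148.26°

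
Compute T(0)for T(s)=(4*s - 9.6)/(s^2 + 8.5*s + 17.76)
DC gain = T(0) = num(0)/den(0) = -9.6/17.76 = -0.5405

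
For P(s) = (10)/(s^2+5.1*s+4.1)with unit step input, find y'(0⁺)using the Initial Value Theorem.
IVT: y'(0⁺) = lim_{s→∞} s²·Y(s) = lim_{s→∞} s·P(s).
deg(num) = 0, deg(den) = 2, relative degree = 2 ≥ 2, so s·P(s) → 0. Initial slope = 0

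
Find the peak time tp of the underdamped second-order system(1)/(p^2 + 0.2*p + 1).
Standard form: ωn²/(p²+2ζωn·p+ωn²) → ωn = 1, ζ = 0.1.
ωd = ωn·√(1-ζ²) = 1·√(1-0.1²) = 0.995.
tp = π/ωd = π/0.995 = 3.157 s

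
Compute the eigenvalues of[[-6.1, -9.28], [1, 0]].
Eigenvalues solve det(λI - A) = 0.
Characteristic polynomial: λ^2 + 6.1*λ + 9.28 = 0.
Factor: (λ + 3.2)(λ + 2.9) = 0.
Roots: -2.9, -3.2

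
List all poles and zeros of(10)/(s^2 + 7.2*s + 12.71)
Set denominator = 0: s^2 + 7.2*s + 12.71 = (s + 4.1)(s + 3.1) = 0 → Poles: -3.1, -4.1
Numerator is a nonzero constant (10) → Zeros: none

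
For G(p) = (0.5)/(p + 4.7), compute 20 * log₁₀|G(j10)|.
Substitute p = j*10: G(j10) = 0.0192481 - 0.0409534j.
|G(j10)| = sqrt(Re² + Im²) = 0.04525.
20*log₁₀(0.04525) = -26.89 dB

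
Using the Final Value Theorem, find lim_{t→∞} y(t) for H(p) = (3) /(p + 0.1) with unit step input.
FVT: lim_{t→∞} y(t) = lim_{p→0} p*Y(p) where Y(p) = H(p)/p.
= lim_{p→0} H(p) = H(0) = num(0)/den(0) = 3/0.1 = 30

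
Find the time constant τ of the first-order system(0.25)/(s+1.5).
First-order system: τ = -1/pole. Pole = -1.5. τ = -1/(-1.5) = 0.6667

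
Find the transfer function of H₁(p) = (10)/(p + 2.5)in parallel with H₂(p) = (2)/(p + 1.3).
Parallel: H = H₁ + H₂ = (n₁·d₂ + n₂·d₁)/(d₁·d₂).
n₁·d₂ = 10*p + 13. n₂·d₁ = 2*p + 5. Sum = 12*p + 18. d₁·d₂ = p^2 + 3.8*p + 3.25.
H(p) = (12*p + 18)/(p^2 + 3.8*p + 3.25)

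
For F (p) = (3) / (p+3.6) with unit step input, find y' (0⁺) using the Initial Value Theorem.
IVT: y'(0⁺) = lim_{p→∞} p²·Y(p) = lim_{p→∞} p·F(p).
deg(num) = 0, deg(den) = 1, relative degree = 1, so p·F(p) → (leading num)/(leading den) = 3/1 = 3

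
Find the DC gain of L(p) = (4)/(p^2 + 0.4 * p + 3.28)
DC gain = L(0) = num(0)/den(0) = 4/3.28 = 1.22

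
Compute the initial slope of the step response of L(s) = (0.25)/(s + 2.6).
IVT: y'(0⁺) = lim_{s→∞} s²·Y(s) = lim_{s→∞} s·L(s).
deg(num) = 0, deg(den) = 1, relative degree = 1, so s·L(s) → (leading num)/(leading den) = 0.25/1 = 0.25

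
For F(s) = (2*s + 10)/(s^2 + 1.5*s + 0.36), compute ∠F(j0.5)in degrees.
Substitute s = j*0.5: F(j0.5) = 3.21963 - 12.8611j.
∠F(j0.5) = atan2(Im, Re) = atan2(-12.8611, 3.21963) = -75.95°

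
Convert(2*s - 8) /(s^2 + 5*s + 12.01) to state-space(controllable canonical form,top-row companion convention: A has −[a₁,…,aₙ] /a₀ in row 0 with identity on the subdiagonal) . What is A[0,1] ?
Reachable canonical form for den = s^2 + 5*s + 12.01: top row of A = -[a₁,a₂,...,aₙ]/a₀, ones on the subdiagonal, zeros elsewhere.
A = [[-5, -12.01], [1, 0]].
A[0,1] = -12.01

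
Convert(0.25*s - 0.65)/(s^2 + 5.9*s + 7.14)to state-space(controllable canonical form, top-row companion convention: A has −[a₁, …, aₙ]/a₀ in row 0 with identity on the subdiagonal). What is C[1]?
Reachable canonical form: C = numerator coefficients (right-aligned, zero-padded to length n).
num = 0.25*s - 0.65, C = [[0.25, -0.65]].
C[1] = -0.65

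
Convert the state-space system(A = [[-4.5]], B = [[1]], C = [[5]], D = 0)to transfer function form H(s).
H(s) = C(sI - A)⁻¹B + D.
Characteristic polynomial det(sI - A) = s + 4.5.
Numerator from C·adj(sI-A)·B + D·det(sI-A) = 5.
H(s) = (5)/(s + 4.5)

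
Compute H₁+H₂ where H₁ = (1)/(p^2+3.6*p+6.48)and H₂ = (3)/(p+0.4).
Parallel: H = H₁ + H₂ = (n₁·d₂ + n₂·d₁)/(d₁·d₂).
n₁·d₂ = p + 0.4. n₂·d₁ = 3*p^2 + 10.8*p + 19.44. Sum = 3*p^2 + 11.8*p + 19.84. d₁·d₂ = p^3 + 4*p^2 + 7.92*p + 2.592.
H(p) = (3*p^2 + 11.8*p + 19.84)/(p^3 + 4*p^2 + 7.92*p + 2.592)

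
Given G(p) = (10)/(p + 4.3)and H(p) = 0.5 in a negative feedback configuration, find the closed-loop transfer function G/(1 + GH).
Closed-loop T = G/(1+GH).
Numerator: G_num * H_den = 10.
Denominator: G_den * H_den + G_num * H_num = (p + 4.3) + (5) = p + 9.3.
T(p) = (10)/(p + 9.3)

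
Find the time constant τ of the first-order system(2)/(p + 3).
First-order system: τ = -1/pole. Pole = -3. τ = -1/(-3) = 0.3333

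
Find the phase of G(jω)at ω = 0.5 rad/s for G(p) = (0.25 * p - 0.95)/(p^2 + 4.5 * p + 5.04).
Substitute p = j*0.5: G(j0.5) = -0.152437 + 0.0977002j.
∠G(j0.5) = atan2(Im, Re) = atan2(0.0977002, -0.152437) = 147.34°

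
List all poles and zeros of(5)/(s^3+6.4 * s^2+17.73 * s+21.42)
Set denominator = 0: s^3 + 6.4*s^2 + 17.73*s + 21.42 = (s + 2.8)(s^2 + 3.6*s + 7.65) = 0 → Poles: -1.8 + 2.1j, -1.8 - 2.1j, -2.8
Numerator is a nonzero constant (5) → Zeros: none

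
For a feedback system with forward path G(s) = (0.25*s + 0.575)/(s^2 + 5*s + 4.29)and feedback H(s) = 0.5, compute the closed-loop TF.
Closed-loop T = G/(1+GH).
Numerator: G_num * H_den = 0.25*s + 0.575.
Denominator: G_den * H_den + G_num * H_num = (s^2 + 5*s + 4.29) + (0.125*s + 0.2875) = s^2 + 5.125*s + 4.5775.
T(s) = (0.25*s + 0.575)/(s^2 + 5.125*s + 4.5775)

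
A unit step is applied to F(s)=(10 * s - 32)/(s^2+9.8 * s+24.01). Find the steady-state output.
FVT: lim_{t→∞} y(t) = lim_{s→0} s*Y(s) where Y(s) = F(s)/s.
= lim_{s→0} F(s) = F(0) = num(0)/den(0) = -32/24.01 = -1.333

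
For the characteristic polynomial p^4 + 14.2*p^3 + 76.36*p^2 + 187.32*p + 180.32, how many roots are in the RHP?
p^4 + 14.2*p^3 + 76.36*p^2 + 187.32*p + 180.32 = (p + 4)(p + 4.6)(p^2 + 5.6*p + 9.8). Poles: -2.8 + 1.4j, -2.8 - 1.4j, -4, -4.6. RHP poles (Re>0): 0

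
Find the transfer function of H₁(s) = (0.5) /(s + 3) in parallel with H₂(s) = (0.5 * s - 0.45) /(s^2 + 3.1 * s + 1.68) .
Parallel: H = H₁ + H₂ = (n₁·d₂ + n₂·d₁)/(d₁·d₂).
n₁·d₂ = 0.5*s^2 + 1.55*s + 0.84. n₂·d₁ = 0.5*s^2 + 1.05*s - 1.35. Sum = s^2 + 2.6*s - 0.51. d₁·d₂ = s^3 + 6.1*s^2 + 10.98*s + 5.04.
H(s) = (s^2 + 2.6*s - 0.51)/(s^3 + 6.1*s^2 + 10.98*s + 5.04)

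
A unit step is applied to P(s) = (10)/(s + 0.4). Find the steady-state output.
FVT: lim_{t→∞} y(t) = lim_{s→0} s*Y(s) where Y(s) = P(s)/s.
= lim_{s→0} P(s) = P(0) = num(0)/den(0) = 10/0.4 = 25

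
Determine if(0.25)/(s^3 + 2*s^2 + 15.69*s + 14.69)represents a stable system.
Denominator: s^3 + 2*s^2 + 15.69*s + 14.69 = (s + 1)(s^2 + s + 14.69). Poles: -0.5 + 3.8j, -0.5 - 3.8j, -1. All Re(p)<0: Yes (stable)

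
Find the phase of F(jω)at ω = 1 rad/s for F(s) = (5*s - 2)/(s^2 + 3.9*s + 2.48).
Substitute s = j*1: F(j1) = 0.950553 + 0.873543j.
∠F(j1) = atan2(Im, Re) = atan2(0.873543, 0.950553) = 42.58°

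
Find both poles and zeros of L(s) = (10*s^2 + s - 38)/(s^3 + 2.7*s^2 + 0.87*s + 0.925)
Set denominator = 0: s^3 + 2.7*s^2 + 0.87*s + 0.925 = (s + 2.5)(s^2 + 0.2*s + 0.37) = 0 → Poles: -0.1 + 0.6j, -0.1 - 0.6j, -2.5
Set numerator = 0: 10*s^2 + s - 38 = 10*(s - 1.9)(s + 2) = 0 → Zeros: -2, 1.9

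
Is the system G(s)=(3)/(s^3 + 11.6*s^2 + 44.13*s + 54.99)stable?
Denominator: s^3 + 11.6*s^2 + 44.13*s + 54.99 = (s + 3.9)(s + 3)(s + 4.7). Poles: -3, -3.9, -4.7. All Re(p)<0: Yes (stable)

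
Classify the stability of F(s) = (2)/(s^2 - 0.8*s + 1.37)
Denominator: s^2 - 0.8*s + 1.37. Poles: 0.4 + 1.1j, 0.4 - 1.1j. Unstable (2 pole(s) in RHP)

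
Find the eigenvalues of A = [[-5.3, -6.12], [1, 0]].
Eigenvalues solve det(λI - A) = 0.
Characteristic polynomial: λ^2 + 5.3*λ + 6.12 = 0.
Factor: (λ + 1.7)(λ + 3.6) = 0.
Roots: -1.7, -3.6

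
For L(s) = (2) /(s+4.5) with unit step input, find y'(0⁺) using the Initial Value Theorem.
IVT: y'(0⁺) = lim_{s→∞} s²·Y(s) = lim_{s→∞} s·L(s).
deg(num) = 0, deg(den) = 1, relative degree = 1, so s·L(s) → (leading num)/(leading den) = 2/1 = 2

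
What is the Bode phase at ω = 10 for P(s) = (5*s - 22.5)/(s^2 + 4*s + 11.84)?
Substitute s = j*10: P(j10) = 0.425045 - 0.374299j.
∠P(j10) = atan2(Im, Re) = atan2(-0.374299, 0.425045) = -41.37°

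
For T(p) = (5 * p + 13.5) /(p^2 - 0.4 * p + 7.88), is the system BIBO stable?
Denominator: p^2 - 0.4*p + 7.88. Poles: 0.2 + 2.8j, 0.2 - 2.8j. All Re(p)<0: No (unstable)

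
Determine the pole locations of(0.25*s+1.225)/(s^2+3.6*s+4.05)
Set denominator = 0: s^2 + 3.6*s + 4.05 = 0 → Poles: -1.8 + 0.9j, -1.8 - 0.9j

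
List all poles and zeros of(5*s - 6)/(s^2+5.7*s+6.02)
Set denominator = 0: s^2 + 5.7*s + 6.02 = (s + 4.3)(s + 1.4) = 0 → Poles: -1.4, -4.3
Set numerator = 0: 5*s - 6 = 0 → Zeros: 1.2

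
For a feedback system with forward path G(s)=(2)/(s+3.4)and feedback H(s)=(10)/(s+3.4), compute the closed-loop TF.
Closed-loop T = G/(1+GH).
Numerator: G_num * H_den = 2*s + 6.8.
Denominator: G_den * H_den + G_num * H_num = (s^2 + 6.8*s + 11.56) + (20) = s^2 + 6.8*s + 31.56.
T(s) = (2*s + 6.8)/(s^2 + 6.8*s + 31.56)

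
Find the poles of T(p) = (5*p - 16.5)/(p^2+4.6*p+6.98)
Set denominator = 0: p^2 + 4.6*p + 6.98 = 0 → Poles: -2.3 + 1.3j, -2.3 - 1.3j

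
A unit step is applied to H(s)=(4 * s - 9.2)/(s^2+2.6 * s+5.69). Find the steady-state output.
FVT: lim_{t→∞} y(t) = lim_{s→0} s*Y(s) where Y(s) = H(s)/s.
= lim_{s→0} H(s) = H(0) = num(0)/den(0) = -9.2/5.69 = -1.617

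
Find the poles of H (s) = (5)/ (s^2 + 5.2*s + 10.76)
Set denominator = 0: s^2 + 5.2*s + 10.76 = 0 → Poles: -2.6 + 2j, -2.6 - 2j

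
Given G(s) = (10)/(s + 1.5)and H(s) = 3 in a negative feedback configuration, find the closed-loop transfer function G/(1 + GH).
Closed-loop T = G/(1+GH).
Numerator: G_num * H_den = 10.
Denominator: G_den * H_den + G_num * H_num = (s + 1.5) + (30) = s + 31.5.
T(s) = (10)/(s + 31.5)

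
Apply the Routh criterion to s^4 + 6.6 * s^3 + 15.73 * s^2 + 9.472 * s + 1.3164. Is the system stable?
Routh array:
s^4: [1, 15.73, 1.3164]; s^3: [6.6, 9.472]; s^2: [14.2948, 1.3164]; s^1: [8.86421]; s^0: [1.3164]
First column: [1, 6.6, 14.2948, 8.86421, 1.3164]. Sign changes = 0.
Yes, stable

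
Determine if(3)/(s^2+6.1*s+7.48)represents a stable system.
Denominator: s^2 + 6.1*s + 7.48 = (s + 4.4)(s + 1.7). Poles: -1.7, -4.4. All Re(p)<0: Yes (stable)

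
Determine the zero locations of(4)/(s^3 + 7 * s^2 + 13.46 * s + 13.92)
Numerator is a nonzero constant (4) → Zeros: none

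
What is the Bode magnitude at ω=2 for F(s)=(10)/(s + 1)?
Substitute s = j*2: F(j2) = 2 - 4j.
|F(j2)| = sqrt(Re² + Im²) = 4.472.
20*log₁₀(4.472) = 13.01 dB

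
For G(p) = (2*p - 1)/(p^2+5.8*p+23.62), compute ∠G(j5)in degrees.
Substitute p = j*5: G(j5) = 0.345686 + 0.0180329j.
∠G(j5) = atan2(Im, Re) = atan2(0.0180329, 0.345686) = 2.99°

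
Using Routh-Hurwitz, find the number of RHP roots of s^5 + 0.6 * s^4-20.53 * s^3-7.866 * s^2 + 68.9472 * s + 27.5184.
Routh array:
s^5: [1, -20.53, 68.9472]; s^4: [0.6, -7.866, 27.5184]; s^3: [-7.42, 23.0832]; s^2: [-5.99943, 27.5184]; s^1: [-10.9511]; s^0: [27.5184]
First column: [1, 0.6, -7.42, -5.99943, -10.9511, 27.5184]. Sign changes = RHP roots = 2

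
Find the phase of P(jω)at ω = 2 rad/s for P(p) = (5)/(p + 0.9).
Substitute p = j*2: P(j2) = 0.935551 - 2.079j.
∠P(j2) = atan2(Im, Re) = atan2(-2.079, 0.935551) = -65.77°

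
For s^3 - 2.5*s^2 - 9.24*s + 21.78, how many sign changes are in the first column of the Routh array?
Routh array:
s^3: [1, -9.24]; s^2: [-2.5, 21.78]; s^1: [-0.528]; s^0: [21.78]
First column: [1, -2.5, -0.528, 21.78]. Sign changes = 2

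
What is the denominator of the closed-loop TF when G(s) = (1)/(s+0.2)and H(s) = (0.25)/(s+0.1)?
Characteristic poly = G_den * H_den + G_num * H_num = (s^2 + 0.3*s + 0.02) + (0.25) = s^2 + 0.3*s + 0.27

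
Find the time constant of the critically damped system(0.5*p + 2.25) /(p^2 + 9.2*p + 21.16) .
Critically damped (ζ = 1): repeated real pole at -4.6, -4.6. τ = -1/pole = 0.2174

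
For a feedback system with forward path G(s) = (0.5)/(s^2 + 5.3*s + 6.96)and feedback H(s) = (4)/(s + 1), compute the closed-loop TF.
Closed-loop T = G/(1+GH).
Numerator: G_num * H_den = 0.5*s + 0.5.
Denominator: G_den * H_den + G_num * H_num = (s^3 + 6.3*s^2 + 12.26*s + 6.96) + (2) = s^3 + 6.3*s^2 + 12.26*s + 8.96.
T(s) = (0.5*s + 0.5)/(s^3 + 6.3*s^2 + 12.26*s + 8.96)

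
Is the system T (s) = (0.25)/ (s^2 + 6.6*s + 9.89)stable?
Denominator: s^2 + 6.6*s + 9.89 = (s + 2.3)(s + 4.3). Poles: -2.3, -4.3. All Re(p)<0: Yes (stable)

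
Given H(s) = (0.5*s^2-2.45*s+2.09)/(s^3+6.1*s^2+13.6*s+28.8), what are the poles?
Set denominator = 0: s^3 + 6.1*s^2 + 13.6*s + 28.8 = (s + 4.5)(s^2 + 1.6*s + 6.4) = 0 → Poles: -0.8 + 2.4j, -0.8 - 2.4j, -4.5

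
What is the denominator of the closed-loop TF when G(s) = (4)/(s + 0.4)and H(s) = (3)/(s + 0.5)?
Characteristic poly = G_den * H_den + G_num * H_num = (s^2 + 0.9*s + 0.2) + (12) = s^2 + 0.9*s + 12.2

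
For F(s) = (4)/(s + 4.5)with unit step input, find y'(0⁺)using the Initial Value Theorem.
IVT: y'(0⁺) = lim_{s→∞} s²·Y(s) = lim_{s→∞} s·F(s).
deg(num) = 0, deg(den) = 1, relative degree = 1, so s·F(s) → (leading num)/(leading den) = 4/1 = 4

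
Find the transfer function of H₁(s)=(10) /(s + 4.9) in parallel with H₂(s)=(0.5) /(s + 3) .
Parallel: H = H₁ + H₂ = (n₁·d₂ + n₂·d₁)/(d₁·d₂).
n₁·d₂ = 10*s + 30. n₂·d₁ = 0.5*s + 2.45. Sum = 10.5*s + 32.45. d₁·d₂ = s^2 + 7.9*s + 14.7.
H(s) = (10.5*s + 32.45)/(s^2 + 7.9*s + 14.7)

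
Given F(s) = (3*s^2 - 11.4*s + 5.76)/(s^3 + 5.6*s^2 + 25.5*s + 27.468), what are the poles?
Set denominator = 0: s^3 + 5.6*s^2 + 25.5*s + 27.468 = (s + 1.4)(s^2 + 4.2*s + 19.62) = 0 → Poles: -1.4, -2.1 + 3.9j, -2.1 - 3.9j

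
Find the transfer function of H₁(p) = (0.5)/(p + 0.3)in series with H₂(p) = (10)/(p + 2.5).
Series: H = H₁ · H₂ = (n₁·n₂)/(d₁·d₂).
Num: n₁·n₂ = 5. Den: d₁·d₂ = p^2 + 2.8*p + 0.75.
H(p) = (5)/(p^2 + 2.8*p + 0.75)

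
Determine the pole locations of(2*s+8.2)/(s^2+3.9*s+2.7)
Set denominator = 0: s^2 + 3.9*s + 2.7 = (s + 0.9)(s + 3) = 0 → Poles: -0.9, -3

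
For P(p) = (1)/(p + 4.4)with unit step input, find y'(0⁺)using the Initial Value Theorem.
IVT: y'(0⁺) = lim_{p→∞} p²·Y(p) = lim_{p→∞} p·P(p).
deg(num) = 0, deg(den) = 1, relative degree = 1, so p·P(p) → (leading num)/(leading den) = 1/1 = 1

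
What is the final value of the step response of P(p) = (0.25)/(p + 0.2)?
FVT: lim_{t→∞} y(t) = lim_{p→0} p*Y(p) where Y(p) = P(p)/p.
= lim_{p→0} P(p) = P(0) = num(0)/den(0) = 0.25/0.2 = 1.25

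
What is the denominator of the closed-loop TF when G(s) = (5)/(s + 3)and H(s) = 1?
Characteristic poly = G_den * H_den + G_num * H_num = (s + 3) + (5) = s + 8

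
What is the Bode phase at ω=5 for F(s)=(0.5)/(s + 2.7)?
Substitute s = j*5: F(j5) = 0.0418086 - 0.0774234j.
∠F(j5) = atan2(Im, Re) = atan2(-0.0774234, 0.0418086) = -61.63°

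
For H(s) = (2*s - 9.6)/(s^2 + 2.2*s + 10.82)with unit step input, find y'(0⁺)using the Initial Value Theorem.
IVT: y'(0⁺) = lim_{s→∞} s²·Y(s) = lim_{s→∞} s·H(s).
deg(num) = 1, deg(den) = 2, relative degree = 1, so s·H(s) → (leading num)/(leading den) = 2/1 = 2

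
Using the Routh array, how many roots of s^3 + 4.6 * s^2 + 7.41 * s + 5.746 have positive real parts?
Routh array:
s^3: [1, 7.41]; s^2: [4.6, 5.746]; s^1: [6.16087]; s^0: [5.746]
First column: [1, 4.6, 6.16087, 5.746]. Sign changes = RHP roots = 0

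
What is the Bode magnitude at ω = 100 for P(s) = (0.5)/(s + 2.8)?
Substitute s = j*100: P(j100) = 0.00013989 - 0.00499608j.
|P(j100)| = sqrt(Re² + Im²) = 0.004998.
20*log₁₀(0.004998) = -46.02 dB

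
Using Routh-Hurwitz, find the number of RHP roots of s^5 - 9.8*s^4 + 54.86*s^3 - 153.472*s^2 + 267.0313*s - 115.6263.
Routh array:
s^5: [1, 54.86, 267.0313]; s^4: [-9.8, -153.472, -115.6263]; s^3: [39.1996, 255.233]; s^2: [-89.6632, -115.6263]; s^1: [204.682]; s^0: [-115.6263]
First column: [1, -9.8, 39.1996, -89.6632, 204.682, -115.6263]. Sign changes = RHP roots = 5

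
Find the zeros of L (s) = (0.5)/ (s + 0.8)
Numerator is a nonzero constant (0.5) → Zeros: none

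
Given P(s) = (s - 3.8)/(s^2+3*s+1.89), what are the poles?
Set denominator = 0: s^2 + 3*s + 1.89 = (s + 0.9)(s + 2.1) = 0 → Poles: -0.9, -2.1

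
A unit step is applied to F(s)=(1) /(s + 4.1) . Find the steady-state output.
FVT: lim_{t→∞} y(t) = lim_{s→0} s*Y(s) where Y(s) = F(s)/s.
= lim_{s→0} F(s) = F(0) = num(0)/den(0) = 1/4.1 = 0.2439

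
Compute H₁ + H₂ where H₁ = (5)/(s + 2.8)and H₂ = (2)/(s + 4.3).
Parallel: H = H₁ + H₂ = (n₁·d₂ + n₂·d₁)/(d₁·d₂).
n₁·d₂ = 5*s + 21.5. n₂·d₁ = 2*s + 5.6. Sum = 7*s + 27.1. d₁·d₂ = s^2 + 7.1*s + 12.04.
H(s) = (7*s + 27.1)/(s^2 + 7.1*s + 12.04)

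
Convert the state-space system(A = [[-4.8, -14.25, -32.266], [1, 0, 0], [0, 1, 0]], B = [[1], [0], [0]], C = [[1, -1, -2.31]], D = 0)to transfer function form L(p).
L(p) = C(pI - A)⁻¹B + D.
Characteristic polynomial det(pI - A) = p^3 + 4.8*p^2 + 14.25*p + 32.266.
Numerator from C·adj(pI-A)·B + D·det(pI-A) = p^2 - p - 2.31.
L(p) = (p^2 - p - 2.31)/(p^3 + 4.8*p^2 + 14.25*p + 32.266)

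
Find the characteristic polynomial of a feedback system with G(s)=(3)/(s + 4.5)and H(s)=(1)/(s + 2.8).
Characteristic poly = G_den * H_den + G_num * H_num = (s^2 + 7.3*s + 12.6) + (3) = s^2 + 7.3*s + 15.6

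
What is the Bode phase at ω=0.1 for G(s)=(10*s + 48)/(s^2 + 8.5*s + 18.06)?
Substitute s = j*0.1: G(j0.1) = 2.656 - 0.0696731j.
∠G(j0.1) = atan2(Im, Re) = atan2(-0.0696731, 2.656) = -1.50°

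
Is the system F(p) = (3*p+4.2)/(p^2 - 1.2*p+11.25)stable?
Denominator: p^2 - 1.2*p + 11.25. Poles: 0.6 + 3.3j, 0.6 - 3.3j. All Re(p)<0: No (unstable)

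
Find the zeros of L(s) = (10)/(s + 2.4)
Numerator is a nonzero constant (10) → Zeros: none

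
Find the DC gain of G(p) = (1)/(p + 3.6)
DC gain = G(0) = num(0)/den(0) = 1/3.6 = 0.2778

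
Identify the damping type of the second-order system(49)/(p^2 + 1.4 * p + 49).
Standard form: ωn²/(p²+2ζωn·p+ωn²) gives ωn=7, ζ=0.1.
Underdamped (ζ = 0.1 < 1)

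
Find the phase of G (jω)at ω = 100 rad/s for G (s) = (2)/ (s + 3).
Substitute s = j*100: G(j100) = 0.00059946 - 0.019982j.
∠G(j100) = atan2(Im, Re) = atan2(-0.019982, 0.00059946) = -88.28°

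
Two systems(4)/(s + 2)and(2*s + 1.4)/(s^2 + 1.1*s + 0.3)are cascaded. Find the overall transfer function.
Series: H = H₁ · H₂ = (n₁·n₂)/(d₁·d₂).
Num: n₁·n₂ = 8*s + 5.6. Den: d₁·d₂ = s^3 + 3.1*s^2 + 2.5*s + 0.6.
H(s) = (8*s + 5.6)/(s^3 + 3.1*s^2 + 2.5*s + 0.6)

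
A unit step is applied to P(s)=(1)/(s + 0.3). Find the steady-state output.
FVT: lim_{t→∞} y(t) = lim_{s→0} s*Y(s) where Y(s) = P(s)/s.
= lim_{s→0} P(s) = P(0) = num(0)/den(0) = 1/0.3 = 3.333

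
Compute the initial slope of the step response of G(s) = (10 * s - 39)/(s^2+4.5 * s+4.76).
IVT: y'(0⁺) = lim_{s→∞} s²·Y(s) = lim_{s→∞} s·G(s).
deg(num) = 1, deg(den) = 2, relative degree = 1, so s·G(s) → (leading num)/(leading den) = 10/1 = 10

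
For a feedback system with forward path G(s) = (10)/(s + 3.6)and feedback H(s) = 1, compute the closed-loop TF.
Closed-loop T = G/(1+GH).
Numerator: G_num * H_den = 10.
Denominator: G_den * H_den + G_num * H_num = (s + 3.6) + (10) = s + 13.6.
T(s) = (10)/(s + 13.6)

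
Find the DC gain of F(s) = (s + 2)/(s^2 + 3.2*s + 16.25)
DC gain = F(0) = num(0)/den(0) = 2/16.25 = 0.1231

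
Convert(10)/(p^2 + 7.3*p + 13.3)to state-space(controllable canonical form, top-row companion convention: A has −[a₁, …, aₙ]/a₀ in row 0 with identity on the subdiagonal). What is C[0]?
Reachable canonical form: C = numerator coefficients (right-aligned, zero-padded to length n).
num = 10, C = [[0, 10]].
C[0] = 0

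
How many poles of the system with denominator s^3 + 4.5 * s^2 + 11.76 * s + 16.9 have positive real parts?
s^3 + 4.5*s^2 + 11.76*s + 16.9 = (s + 2.5)(s^2 + 2*s + 6.76). Poles: -1 + 2.4j, -1 - 2.4j, -2.5. RHP poles (Re>0): 0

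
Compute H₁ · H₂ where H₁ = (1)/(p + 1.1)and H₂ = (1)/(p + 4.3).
Series: H = H₁ · H₂ = (n₁·n₂)/(d₁·d₂).
Num: n₁·n₂ = 1. Den: d₁·d₂ = p^2 + 5.4*p + 4.73.
H(p) = (1)/(p^2 + 5.4*p + 4.73)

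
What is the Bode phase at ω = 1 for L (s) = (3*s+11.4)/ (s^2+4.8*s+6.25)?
Substitute s = j*1: L(j1) = 1.46732 - 0.77012j.
∠L(j1) = atan2(Im, Re) = atan2(-0.77012, 1.46732) = -27.69°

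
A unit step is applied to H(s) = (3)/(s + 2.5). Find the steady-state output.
FVT: lim_{t→∞} y(t) = lim_{s→0} s*Y(s) where Y(s) = H(s)/s.
= lim_{s→0} H(s) = H(0) = num(0)/den(0) = 3/2.5 = 1.2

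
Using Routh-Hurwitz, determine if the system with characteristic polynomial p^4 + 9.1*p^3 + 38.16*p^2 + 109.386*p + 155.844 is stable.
Routh array:
p^4: [1, 38.16, 155.844]; p^3: [9.1, 109.386]; p^2: [26.1396, 155.844]; p^1: [55.1318]; p^0: [155.844]
First column: [1, 9.1, 26.1396, 55.1318, 155.844]. Sign changes = 0.
Yes, stable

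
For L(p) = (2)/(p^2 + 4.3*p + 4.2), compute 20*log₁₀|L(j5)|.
Substitute p = j*5: L(j5) = -0.0464862 - 0.0480506j.
|L(j5)| = sqrt(Re² + Im²) = 0.06686.
20*log₁₀(0.06686) = -23.50 dB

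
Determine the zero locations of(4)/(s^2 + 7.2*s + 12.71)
Numerator is a nonzero constant (4) → Zeros: none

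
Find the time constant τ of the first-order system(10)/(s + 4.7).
First-order system: τ = -1/pole. Pole = -4.7. τ = -1/(-4.7) = 0.2128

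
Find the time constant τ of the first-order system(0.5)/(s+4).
First-order system: τ = -1/pole. Pole = -4. τ = -1/(-4) = 0.25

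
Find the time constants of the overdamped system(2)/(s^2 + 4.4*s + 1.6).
Overdamped: real poles at -0.4, -4. τ = -1/pole → τ₁ = 2.5, τ₂ = 0.25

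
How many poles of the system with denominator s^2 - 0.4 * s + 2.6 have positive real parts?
Poles: 0.2 + 1.6j, 0.2 - 1.6j. RHP poles (Re>0): 2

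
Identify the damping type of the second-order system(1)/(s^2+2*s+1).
Standard form: ωn²/(s²+2ζωn·s+ωn²) gives ωn=1, ζ=1.
Critically damped (ζ = 1)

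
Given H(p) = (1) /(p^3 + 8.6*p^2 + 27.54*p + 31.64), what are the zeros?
Numerator is a nonzero constant (1) → Zeros: none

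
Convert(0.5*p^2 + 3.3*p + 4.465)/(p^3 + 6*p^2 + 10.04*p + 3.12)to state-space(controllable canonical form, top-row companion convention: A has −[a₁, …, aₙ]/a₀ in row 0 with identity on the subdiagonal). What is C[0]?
Reachable canonical form: C = numerator coefficients (right-aligned, zero-padded to length n).
num = 0.5*p^2 + 3.3*p + 4.465, C = [[0.5, 3.3, 4.465]].
C[0] = 0.5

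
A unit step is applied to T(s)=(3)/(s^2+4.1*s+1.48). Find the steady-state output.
FVT: lim_{t→∞} y(t) = lim_{s→0} s*Y(s) where Y(s) = T(s)/s.
= lim_{s→0} T(s) = T(0) = num(0)/den(0) = 3/1.48 = 2.027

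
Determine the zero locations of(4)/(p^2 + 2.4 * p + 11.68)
Numerator is a nonzero constant (4) → Zeros: none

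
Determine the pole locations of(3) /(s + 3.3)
Set denominator = 0: s + 3.3 = 0 → Poles: -3.3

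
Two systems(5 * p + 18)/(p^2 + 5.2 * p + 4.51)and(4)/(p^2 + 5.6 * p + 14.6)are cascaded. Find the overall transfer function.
Series: H = H₁ · H₂ = (n₁·n₂)/(d₁·d₂).
Num: n₁·n₂ = 20*p + 72. Den: d₁·d₂ = p^4 + 10.8*p^3 + 48.23*p^2 + 101.176*p + 65.846.
H(p) = (20*p + 72)/(p^4 + 10.8*p^3 + 48.23*p^2 + 101.176*p + 65.846)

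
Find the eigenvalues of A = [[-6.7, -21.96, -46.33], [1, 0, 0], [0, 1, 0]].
Eigenvalues solve det(λI - A) = 0.
Characteristic polynomial: λ^3 + 6.7*λ^2 + 21.96*λ + 46.33 = 0.
Factor: (λ + 4.1)(λ^2 + 2.6*λ + 11.3) = 0.
Roots: -1.3 + 3.1j, -1.3 - 3.1j, -4.1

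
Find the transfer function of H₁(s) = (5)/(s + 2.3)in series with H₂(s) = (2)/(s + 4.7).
Series: H = H₁ · H₂ = (n₁·n₂)/(d₁·d₂).
Num: n₁·n₂ = 10. Den: d₁·d₂ = s^2 + 7*s + 10.81.
H(s) = (10)/(s^2 + 7*s + 10.81)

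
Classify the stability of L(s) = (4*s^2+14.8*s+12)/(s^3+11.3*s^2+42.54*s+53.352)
Denominator: s^3 + 11.3*s^2 + 42.54*s + 53.352 = (s + 3.9)(s + 3.8)(s + 3.6). Poles: -3.6, -3.8, -3.9. Stable (all poles in LHP)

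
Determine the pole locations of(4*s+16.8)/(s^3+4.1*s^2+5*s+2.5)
Set denominator = 0: s^3 + 4.1*s^2 + 5*s + 2.5 = (s + 2.5)(s^2 + 1.6*s + 1) = 0 → Poles: -0.8 + 0.6j, -0.8 - 0.6j, -2.5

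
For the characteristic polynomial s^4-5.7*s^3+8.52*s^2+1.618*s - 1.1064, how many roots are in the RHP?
s^4 - 5.7*s^3 + 8.52*s^2 + 1.618*s - 1.1064 = (s + 0.4)(s - 0.3)(s^2 - 5.8*s + 9.22). Poles: -0.4, 0.3, 2.9 + 0.9j, 2.9 - 0.9j. RHP poles (Re>0): 3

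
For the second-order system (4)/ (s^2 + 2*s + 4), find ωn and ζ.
Standard form: ωn²/(s²+2ζωn·s+ωn²).
const=4=ωn² → ωn=2, s coeff=2=2ζωn → ζ=0.5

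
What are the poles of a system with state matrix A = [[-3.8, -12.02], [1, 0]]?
Eigenvalues solve det(λI - A) = 0.
Characteristic polynomial: λ^2 + 3.8*λ + 12.02 = 0.
Roots: -1.9 + 2.9j, -1.9 - 2.9j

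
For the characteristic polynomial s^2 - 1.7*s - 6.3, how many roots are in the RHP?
s^2 - 1.7*s - 6.3 = (s - 3.5)(s + 1.8). Poles: -1.8, 3.5. RHP poles (Re>0): 1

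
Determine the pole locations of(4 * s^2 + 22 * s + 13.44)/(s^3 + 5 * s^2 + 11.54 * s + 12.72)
Set denominator = 0: s^3 + 5*s^2 + 11.54*s + 12.72 = (s + 2.4)(s^2 + 2.6*s + 5.3) = 0 → Poles: -1.3 + 1.9j, -1.3 - 1.9j, -2.4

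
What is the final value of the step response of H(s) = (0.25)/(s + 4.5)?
FVT: lim_{t→∞} y(t) = lim_{s→0} s*Y(s) where Y(s) = H(s)/s.
= lim_{s→0} H(s) = H(0) = num(0)/den(0) = 0.25/4.5 = 0.05556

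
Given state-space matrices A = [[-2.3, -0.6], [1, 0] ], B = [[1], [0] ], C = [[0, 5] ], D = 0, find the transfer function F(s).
F(s) = C(sI - A)⁻¹B + D.
Characteristic polynomial det(sI - A) = s^2 + 2.3*s + 0.6.
Numerator from C·adj(sI-A)·B + D·det(sI-A) = 5.
F(s) = (5)/(s^2 + 2.3*s + 0.6)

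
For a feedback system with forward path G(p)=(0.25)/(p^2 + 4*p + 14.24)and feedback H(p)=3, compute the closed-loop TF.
Closed-loop T = G/(1+GH).
Numerator: G_num * H_den = 0.25.
Denominator: G_den * H_den + G_num * H_num = (p^2 + 4*p + 14.24) + (0.75) = p^2 + 4*p + 14.99.
T(p) = (0.25)/(p^2 + 4*p + 14.99)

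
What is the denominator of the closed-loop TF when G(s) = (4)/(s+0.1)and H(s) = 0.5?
Characteristic poly = G_den * H_den + G_num * H_num = (s + 0.1) + (2) = s + 2.1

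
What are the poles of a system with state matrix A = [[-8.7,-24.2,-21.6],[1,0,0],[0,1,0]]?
Eigenvalues solve det(λI - A) = 0.
Characteristic polynomial: λ^3 + 8.7*λ^2 + 24.2*λ + 21.6 = 0.
Factor: (λ + 4)(λ + 2.7)(λ + 2) = 0.
Roots: -2, -2.7, -4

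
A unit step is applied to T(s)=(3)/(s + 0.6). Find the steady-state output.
FVT: lim_{t→∞} y(t) = lim_{s→0} s*Y(s) where Y(s) = T(s)/s.
= lim_{s→0} T(s) = T(0) = num(0)/den(0) = 3/0.6 = 5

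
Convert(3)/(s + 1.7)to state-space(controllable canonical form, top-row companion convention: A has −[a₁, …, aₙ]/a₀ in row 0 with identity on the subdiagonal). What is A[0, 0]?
Reachable canonical form for den = s + 1.7: top row of A = -[a₁,a₂,...,aₙ]/a₀, ones on the subdiagonal, zeros elsewhere.
A = [[-1.7]].
A[0,0] = -1.7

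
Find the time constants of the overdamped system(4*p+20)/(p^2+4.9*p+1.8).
Overdamped: real poles at -0.4, -4.5. τ = -1/pole → τ₁ = 2.5, τ₂ = 0.2222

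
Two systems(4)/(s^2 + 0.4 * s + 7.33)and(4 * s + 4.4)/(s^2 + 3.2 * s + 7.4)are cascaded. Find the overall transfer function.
Series: H = H₁ · H₂ = (n₁·n₂)/(d₁·d₂).
Num: n₁·n₂ = 16*s + 17.6. Den: d₁·d₂ = s^4 + 3.6*s^3 + 16.01*s^2 + 26.416*s + 54.242.
H(s) = (16*s + 17.6)/(s^4 + 3.6*s^3 + 16.01*s^2 + 26.416*s + 54.242)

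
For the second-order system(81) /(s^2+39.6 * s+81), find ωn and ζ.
Standard form: ωn²/(s²+2ζωn·s+ωn²).
const=81=ωn² → ωn=9, s coeff=39.6=2ζωn → ζ=2.2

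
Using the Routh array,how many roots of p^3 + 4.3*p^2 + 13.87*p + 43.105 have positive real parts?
Routh array:
p^3: [1, 13.87]; p^2: [4.3, 43.105]; p^1: [3.84558]; p^0: [43.105]
First column: [1, 4.3, 3.84558, 43.105]. Sign changes = RHP roots = 0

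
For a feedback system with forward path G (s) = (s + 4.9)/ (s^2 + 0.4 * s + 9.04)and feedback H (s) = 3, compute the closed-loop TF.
Closed-loop T = G/(1+GH).
Numerator: G_num * H_den = s + 4.9.
Denominator: G_den * H_den + G_num * H_num = (s^2 + 0.4*s + 9.04) + (3*s + 14.7) = s^2 + 3.4*s + 23.74.
T(s) = (s + 4.9)/(s^2 + 3.4*s + 23.74)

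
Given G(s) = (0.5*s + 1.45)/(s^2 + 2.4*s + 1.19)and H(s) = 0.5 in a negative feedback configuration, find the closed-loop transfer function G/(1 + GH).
Closed-loop T = G/(1+GH).
Numerator: G_num * H_den = 0.5*s + 1.45.
Denominator: G_den * H_den + G_num * H_num = (s^2 + 2.4*s + 1.19) + (0.25*s + 0.725) = s^2 + 2.65*s + 1.915.
T(s) = (0.5*s + 1.45)/(s^2 + 2.65*s + 1.915)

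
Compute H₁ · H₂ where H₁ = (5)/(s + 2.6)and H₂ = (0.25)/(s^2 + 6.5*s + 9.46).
Series: H = H₁ · H₂ = (n₁·n₂)/(d₁·d₂).
Num: n₁·n₂ = 1.25. Den: d₁·d₂ = s^3 + 9.1*s^2 + 26.36*s + 24.596.
H(s) = (1.25)/(s^3 + 9.1*s^2 + 26.36*s + 24.596)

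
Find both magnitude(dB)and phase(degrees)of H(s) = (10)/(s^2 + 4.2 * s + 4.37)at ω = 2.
Substitute s = j*2: H(j2) = 0.0523361 - 1.18817j.
|H| = 20*log₁₀(sqrt(Re²+Im²)) = 1.51 dB.
∠H = atan2(Im, Re) = -87.48°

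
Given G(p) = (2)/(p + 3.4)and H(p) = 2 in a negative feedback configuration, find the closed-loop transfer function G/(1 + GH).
Closed-loop T = G/(1+GH).
Numerator: G_num * H_den = 2.
Denominator: G_den * H_den + G_num * H_num = (p + 3.4) + (4) = p + 7.4.
T(p) = (2)/(p + 7.4)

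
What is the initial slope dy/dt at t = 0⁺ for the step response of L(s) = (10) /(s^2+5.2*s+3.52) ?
IVT: y'(0⁺) = lim_{s→∞} s²·Y(s) = lim_{s→∞} s·L(s).
deg(num) = 0, deg(den) = 2, relative degree = 2 ≥ 2, so s·L(s) → 0. Initial slope = 0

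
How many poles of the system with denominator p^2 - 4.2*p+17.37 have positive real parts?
Poles: 2.1 + 3.6j, 2.1 - 3.6j. RHP poles (Re>0): 2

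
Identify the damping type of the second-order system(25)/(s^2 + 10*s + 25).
Standard form: ωn²/(s²+2ζωn·s+ωn²) gives ωn=5, ζ=1.
Critically damped (ζ = 1)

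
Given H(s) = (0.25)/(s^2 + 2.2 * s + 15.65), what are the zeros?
Numerator is a nonzero constant (0.25) → Zeros: none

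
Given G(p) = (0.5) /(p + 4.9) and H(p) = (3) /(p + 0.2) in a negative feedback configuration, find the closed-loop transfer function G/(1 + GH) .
Closed-loop T = G/(1+GH).
Numerator: G_num * H_den = 0.5*p + 0.1.
Denominator: G_den * H_den + G_num * H_num = (p^2 + 5.1*p + 0.98) + (1.5) = p^2 + 5.1*p + 2.48.
T(p) = (0.5*p + 0.1)/(p^2 + 5.1*p + 2.48)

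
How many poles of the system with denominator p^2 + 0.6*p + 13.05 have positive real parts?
Poles: -0.3 + 3.6j, -0.3 - 3.6j. RHP poles (Re>0): 0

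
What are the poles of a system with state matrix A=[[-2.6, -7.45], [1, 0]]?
Eigenvalues solve det(λI - A) = 0.
Characteristic polynomial: λ^2 + 2.6*λ + 7.45 = 0.
Roots: -1.3 + 2.4j, -1.3 - 2.4j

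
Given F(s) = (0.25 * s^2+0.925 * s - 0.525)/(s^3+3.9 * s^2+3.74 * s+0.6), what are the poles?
Set denominator = 0: s^3 + 3.9*s^2 + 3.74*s + 0.6 = (s + 2.5)(s + 0.2)(s + 1.2) = 0 → Poles: -0.2, -1.2, -2.5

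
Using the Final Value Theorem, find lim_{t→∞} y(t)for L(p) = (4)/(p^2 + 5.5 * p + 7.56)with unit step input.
FVT: lim_{t→∞} y(t) = lim_{p→0} p*Y(p) where Y(p) = L(p)/p.
= lim_{p→0} L(p) = L(0) = num(0)/den(0) = 4/7.56 = 0.5291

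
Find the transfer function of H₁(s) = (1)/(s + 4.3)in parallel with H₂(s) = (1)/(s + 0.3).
Parallel: H = H₁ + H₂ = (n₁·d₂ + n₂·d₁)/(d₁·d₂).
n₁·d₂ = s + 0.3. n₂·d₁ = s + 4.3. Sum = 2*s + 4.6. d₁·d₂ = s^2 + 4.6*s + 1.29.
H(s) = (2*s + 4.6)/(s^2 + 4.6*s + 1.29)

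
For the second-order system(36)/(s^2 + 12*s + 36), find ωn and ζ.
Standard form: ωn²/(s²+2ζωn·s+ωn²).
const=36=ωn² → ωn=6, s coeff=12=2ζωn → ζ=1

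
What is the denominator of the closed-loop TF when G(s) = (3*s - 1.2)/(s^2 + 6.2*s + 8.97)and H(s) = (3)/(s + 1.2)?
Characteristic poly = G_den * H_den + G_num * H_num = (s^3 + 7.4*s^2 + 16.41*s + 10.764) + (9*s - 3.6) = s^3 + 7.4*s^2 + 25.41*s + 7.164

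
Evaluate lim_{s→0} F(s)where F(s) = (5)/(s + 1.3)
DC gain = F(0) = num(0)/den(0) = 5/1.3 = 3.846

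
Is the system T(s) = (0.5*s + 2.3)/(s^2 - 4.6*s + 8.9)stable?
Denominator: s^2 - 4.6*s + 8.9. Poles: 2.3 + 1.9j, 2.3 - 1.9j. All Re(p)<0: No (unstable)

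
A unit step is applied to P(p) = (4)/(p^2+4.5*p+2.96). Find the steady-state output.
FVT: lim_{t→∞} y(t) = lim_{p→0} p*Y(p) where Y(p) = P(p)/p.
= lim_{p→0} P(p) = P(0) = num(0)/den(0) = 4/2.96 = 1.351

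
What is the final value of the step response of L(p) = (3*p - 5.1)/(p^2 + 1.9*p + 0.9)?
FVT: lim_{t→∞} y(t) = lim_{p→0} p*Y(p) where Y(p) = L(p)/p.
= lim_{p→0} L(p) = L(0) = num(0)/den(0) = -5.1/0.9 = -5.667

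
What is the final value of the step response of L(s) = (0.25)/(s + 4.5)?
FVT: lim_{t→∞} y(t) = lim_{s→0} s*Y(s) where Y(s) = L(s)/s.
= lim_{s→0} L(s) = L(0) = num(0)/den(0) = 0.25/4.5 = 0.05556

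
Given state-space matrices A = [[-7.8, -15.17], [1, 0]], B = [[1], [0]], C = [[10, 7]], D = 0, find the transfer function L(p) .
L(p) = C(pI - A)⁻¹B + D.
Characteristic polynomial det(pI - A) = p^2 + 7.8*p + 15.17.
Numerator from C·adj(pI-A)·B + D·det(pI-A) = 10*p + 7.
L(p) = (10*p + 7)/(p^2 + 7.8*p + 15.17)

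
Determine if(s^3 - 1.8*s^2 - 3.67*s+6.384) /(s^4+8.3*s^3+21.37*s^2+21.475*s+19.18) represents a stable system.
Denominator: s^4 + 8.3*s^3 + 21.37*s^2 + 21.475*s + 19.18 = (s + 4)(s + 3.5)(s^2 + 0.8*s + 1.37). Poles: -0.4 + 1.1j, -0.4 - 1.1j, -3.5, -4. All Re(p)<0: Yes (stable)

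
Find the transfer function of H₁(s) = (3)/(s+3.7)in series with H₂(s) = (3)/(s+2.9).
Series: H = H₁ · H₂ = (n₁·n₂)/(d₁·d₂).
Num: n₁·n₂ = 9. Den: d₁·d₂ = s^2 + 6.6*s + 10.73.
H(s) = (9)/(s^2 + 6.6*s + 10.73)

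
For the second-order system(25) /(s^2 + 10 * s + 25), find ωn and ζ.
Standard form: ωn²/(s²+2ζωn·s+ωn²).
const=25=ωn² → ωn=5, s coeff=10=2ζωn → ζ=1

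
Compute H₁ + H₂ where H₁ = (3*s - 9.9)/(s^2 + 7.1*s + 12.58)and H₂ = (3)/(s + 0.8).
Parallel: H = H₁ + H₂ = (n₁·d₂ + n₂·d₁)/(d₁·d₂).
n₁·d₂ = 3*s^2 - 7.5*s - 7.92. n₂·d₁ = 3*s^2 + 21.3*s + 37.74. Sum = 6*s^2 + 13.8*s + 29.82. d₁·d₂ = s^3 + 7.9*s^2 + 18.26*s + 10.064.
H(s) = (6*s^2 + 13.8*s + 29.82)/(s^3 + 7.9*s^2 + 18.26*s + 10.064)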